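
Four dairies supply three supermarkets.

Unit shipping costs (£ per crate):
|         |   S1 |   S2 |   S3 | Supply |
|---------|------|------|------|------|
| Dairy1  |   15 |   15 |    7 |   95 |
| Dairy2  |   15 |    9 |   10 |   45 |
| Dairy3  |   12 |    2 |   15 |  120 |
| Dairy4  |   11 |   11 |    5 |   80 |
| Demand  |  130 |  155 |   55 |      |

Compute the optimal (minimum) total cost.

2570

A cheapest plan:
  Dairy1->S1: 40 × £15 = £600
  Dairy1->S3: 55 × £7 = £385
  Dairy2->S1: 10 × £15 = £150
  Dairy2->S2: 35 × £9 = £315
  Dairy3->S2: 120 × £2 = £240
  Dairy4->S1: 80 × £11 = £880
Total = 600 + 385 + 150 + 315 + 240 + 880 = £2570.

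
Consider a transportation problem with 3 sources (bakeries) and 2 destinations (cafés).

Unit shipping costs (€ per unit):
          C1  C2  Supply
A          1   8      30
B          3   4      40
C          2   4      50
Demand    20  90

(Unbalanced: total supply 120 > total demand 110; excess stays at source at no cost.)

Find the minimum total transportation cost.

A cheapest plan:
  A→C1: 20 trays
  B→C2: 40 trays
  C→C2: 50 trays
Total cost = €380.

380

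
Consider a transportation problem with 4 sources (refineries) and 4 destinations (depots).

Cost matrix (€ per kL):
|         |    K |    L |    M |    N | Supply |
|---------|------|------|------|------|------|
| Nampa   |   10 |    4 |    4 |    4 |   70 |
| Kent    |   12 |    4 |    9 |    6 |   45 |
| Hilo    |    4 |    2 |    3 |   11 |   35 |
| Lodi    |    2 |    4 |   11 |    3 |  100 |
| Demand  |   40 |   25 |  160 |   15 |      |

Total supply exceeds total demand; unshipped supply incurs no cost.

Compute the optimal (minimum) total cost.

An optimal shipping plan:
  Nampa->M: 70 kL
  Kent->M: 45 kL
  Hilo->M: 35 kL
  Lodi->K: 40 kL
  Lodi->L: 25 kL
  Lodi->M: 10 kL
  Lodi->N: 15 kL
Total cost = €1125.
(Supply check: Nampa ships 70; Kent ships 45; Hilo ships 35; Lodi ships 90.)

1125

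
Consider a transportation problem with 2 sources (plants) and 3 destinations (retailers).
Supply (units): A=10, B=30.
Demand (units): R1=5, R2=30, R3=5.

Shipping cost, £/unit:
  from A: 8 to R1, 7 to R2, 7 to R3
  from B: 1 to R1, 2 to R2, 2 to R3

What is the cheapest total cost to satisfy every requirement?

125

Optimal allocation:
  A–R2: 5 × £7 = £35
  A–R3: 5 × £7 = £35
  B–R1: 5 × £1 = £5
  B–R2: 25 × £2 = £50
Total = 35 + 35 + 5 + 50 = £125.
(Supply check: A ships 10; B ships 30.)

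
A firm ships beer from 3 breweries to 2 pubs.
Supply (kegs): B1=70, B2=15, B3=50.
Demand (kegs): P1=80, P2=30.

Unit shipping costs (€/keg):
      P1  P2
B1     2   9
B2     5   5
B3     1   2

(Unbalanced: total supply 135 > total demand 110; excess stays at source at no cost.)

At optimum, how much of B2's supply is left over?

An optimal plan:
  B1→P1: 60 × €2 = €120
  B3→P1: 20 × €1 = €20
  B3→P2: 30 × €2 = €60
Total cost = €200.
B2 ships 0 of its 15, leaving 15.

15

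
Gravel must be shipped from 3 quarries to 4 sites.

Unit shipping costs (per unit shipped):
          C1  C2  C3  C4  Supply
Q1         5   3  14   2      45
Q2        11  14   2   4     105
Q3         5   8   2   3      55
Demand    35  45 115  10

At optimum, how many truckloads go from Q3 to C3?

10

Solving gives:
  Q1–C2: 45 × 3 = 135
  Q2–C3: 105 × 2 = 210
  Q3–C1: 35 × 5 = 175
  Q3–C3: 10 × 2 = 20
  Q3–C4: 10 × 3 = 30
Total cost = 570.
So Q3→C3 carries 10 truckloads.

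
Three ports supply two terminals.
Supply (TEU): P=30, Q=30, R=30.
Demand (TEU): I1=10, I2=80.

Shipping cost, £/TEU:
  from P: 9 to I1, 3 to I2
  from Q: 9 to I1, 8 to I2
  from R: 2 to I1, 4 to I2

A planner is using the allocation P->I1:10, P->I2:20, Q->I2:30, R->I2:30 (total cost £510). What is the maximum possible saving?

Current plan cost = 10·9 + 20·3 + 30·8 + 30·4 = £510.
Optimal plan:
  P–I2: 30 × £3 = £90
  Q–I2: 30 × £8 = £240
  R–I1: 10 × £2 = £20
  R–I2: 20 × £4 = £80
Optimal cost = £430.
Saving = 510 − 430 = £80.

80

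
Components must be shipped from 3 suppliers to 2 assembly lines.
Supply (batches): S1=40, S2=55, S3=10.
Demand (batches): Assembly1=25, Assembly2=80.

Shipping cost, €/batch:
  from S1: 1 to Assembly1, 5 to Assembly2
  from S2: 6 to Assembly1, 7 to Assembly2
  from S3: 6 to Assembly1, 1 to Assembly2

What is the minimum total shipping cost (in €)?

495

Optimal allocation:
  S1→Assembly1: 25 × €1 = €25
  S1→Assembly2: 15 × €5 = €75
  S2→Assembly2: 55 × €7 = €385
  S3→Assembly2: 10 × €1 = €10
Total = 25 + 75 + 385 + 10 = €495.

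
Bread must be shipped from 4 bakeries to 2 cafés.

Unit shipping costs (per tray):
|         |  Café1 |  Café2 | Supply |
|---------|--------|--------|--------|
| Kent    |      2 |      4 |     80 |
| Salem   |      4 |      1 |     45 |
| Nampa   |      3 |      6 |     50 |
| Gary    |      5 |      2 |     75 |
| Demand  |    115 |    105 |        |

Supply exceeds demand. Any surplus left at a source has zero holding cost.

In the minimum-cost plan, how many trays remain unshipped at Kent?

An optimal plan:
  Kent–Café1: 80 × 2 = 160
  Salem–Café2: 45 × 1 = 45
  Nampa–Café1: 35 × 3 = 105
  Gary–Café2: 60 × 2 = 120
Total cost = 430.
Kent ships 80 of its 80, leaving 0.

0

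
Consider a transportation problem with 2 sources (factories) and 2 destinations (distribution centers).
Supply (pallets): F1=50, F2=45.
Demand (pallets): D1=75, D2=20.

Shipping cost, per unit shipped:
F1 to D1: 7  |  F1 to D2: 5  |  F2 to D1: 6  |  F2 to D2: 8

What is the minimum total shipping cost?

An optimal shipping plan:
  F1–D1: 30 pallets
  F1–D2: 20 pallets
  F2–D1: 45 pallets
Total cost = 580.
(Supply check: F1 ships 50; F2 ships 45.)

580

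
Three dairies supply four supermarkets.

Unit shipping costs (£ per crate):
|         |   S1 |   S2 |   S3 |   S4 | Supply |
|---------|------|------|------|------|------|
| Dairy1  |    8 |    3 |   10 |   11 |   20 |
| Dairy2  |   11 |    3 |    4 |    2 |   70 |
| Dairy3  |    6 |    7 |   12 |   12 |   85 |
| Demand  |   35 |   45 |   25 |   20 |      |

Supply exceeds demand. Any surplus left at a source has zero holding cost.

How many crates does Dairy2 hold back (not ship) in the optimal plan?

An optimal plan:
  Dairy1–S2: 20 × £3 = £60
  Dairy2–S2: 25 × £3 = £75
  Dairy2–S3: 25 × £4 = £100
  Dairy2–S4: 20 × £2 = £40
  Dairy3–S1: 35 × £6 = £210
Total cost = £485.
Dairy2 ships 70 of its 70, leaving 0.

0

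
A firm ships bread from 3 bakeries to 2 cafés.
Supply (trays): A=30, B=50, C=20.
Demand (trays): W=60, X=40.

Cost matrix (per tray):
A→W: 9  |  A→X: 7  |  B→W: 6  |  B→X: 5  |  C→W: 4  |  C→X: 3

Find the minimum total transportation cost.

An optimal shipping plan:
  A to X: 30 × 7 = 210
  B to W: 40 × 6 = 240
  B to X: 10 × 5 = 50
  C to W: 20 × 4 = 80
Total = 210 + 240 + 50 + 80 = 580.

580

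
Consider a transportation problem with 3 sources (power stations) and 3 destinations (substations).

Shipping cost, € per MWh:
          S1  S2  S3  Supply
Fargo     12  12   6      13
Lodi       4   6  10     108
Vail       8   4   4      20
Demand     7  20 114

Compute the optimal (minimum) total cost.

1116

One minimum-cost allocation:
  Fargo–S3: 13 × €6 = €78
  Lodi–S1: 7 × €4 = €28
  Lodi–S2: 20 × €6 = €120
  Lodi–S3: 81 × €10 = €810
  Vail–S3: 20 × €4 = €80
Total = 78 + 28 + 120 + 810 + 80 = €1116.
(Supply check: Fargo ships 13; Lodi ships 108; Vail ships 20.)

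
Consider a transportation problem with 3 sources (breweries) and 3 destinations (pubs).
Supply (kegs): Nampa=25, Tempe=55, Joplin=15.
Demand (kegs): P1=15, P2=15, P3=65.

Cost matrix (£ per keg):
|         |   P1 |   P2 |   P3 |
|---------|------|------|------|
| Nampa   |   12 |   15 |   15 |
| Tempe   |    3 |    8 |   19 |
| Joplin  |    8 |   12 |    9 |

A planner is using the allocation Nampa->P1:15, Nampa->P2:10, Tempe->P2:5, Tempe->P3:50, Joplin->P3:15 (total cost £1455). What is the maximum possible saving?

305

Current plan cost = 15·12 + 10·15 + 5·8 + 50·19 + 15·9 = £1455.
Optimal plan:
  Nampa–P3: 25 × £15 = £375
  Tempe–P1: 15 × £3 = £45
  Tempe–P2: 15 × £8 = £120
  Tempe–P3: 25 × £19 = £475
  Joplin–P3: 15 × £9 = £135
Optimal cost = £1150.
Saving = 1455 − 1150 = £305.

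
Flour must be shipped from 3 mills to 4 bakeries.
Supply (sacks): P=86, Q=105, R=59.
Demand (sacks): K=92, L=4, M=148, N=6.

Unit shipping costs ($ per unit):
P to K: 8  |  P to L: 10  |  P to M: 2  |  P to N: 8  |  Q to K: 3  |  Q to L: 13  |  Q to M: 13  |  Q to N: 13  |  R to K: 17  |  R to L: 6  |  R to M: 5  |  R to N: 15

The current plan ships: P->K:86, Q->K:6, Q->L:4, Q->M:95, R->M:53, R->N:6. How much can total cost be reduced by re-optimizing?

Current plan cost = 86·8 + 6·3 + 4·13 + 95·13 + 53·5 + 6·15 = $2348.
Optimal plan:
  P–M: 86 × $2 = $172
  Q–K: 92 × $3 = $276
  Q–L: 4 × $13 = $52
  Q–M: 3 × $13 = $39
  Q–N: 6 × $13 = $78
  R–M: 59 × $5 = $295
Optimal cost = $912.
Saving = 2348 − 912 = $1436.

1436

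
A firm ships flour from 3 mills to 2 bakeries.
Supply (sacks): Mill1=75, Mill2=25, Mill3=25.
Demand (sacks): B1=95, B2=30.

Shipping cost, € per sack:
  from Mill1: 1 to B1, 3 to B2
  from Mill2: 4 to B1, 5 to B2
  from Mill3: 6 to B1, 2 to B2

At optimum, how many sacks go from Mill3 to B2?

Optimal shipments:
  Mill1–B1: 75 × €1 = €75
  Mill2–B1: 20 × €4 = €80
  Mill2–B2: 5 × €5 = €25
  Mill3–B2: 25 × €2 = €50
Total cost = €230.
So Mill3→B2 carries 25 sacks.

25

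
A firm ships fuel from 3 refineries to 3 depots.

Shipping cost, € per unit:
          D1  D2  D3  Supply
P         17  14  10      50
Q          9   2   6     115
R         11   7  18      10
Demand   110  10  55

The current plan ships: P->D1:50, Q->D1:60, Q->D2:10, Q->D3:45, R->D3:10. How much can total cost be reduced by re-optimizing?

Current plan cost = 50·17 + 60·9 + 10·2 + 45·6 + 10·18 = €1860.
Optimal plan:
  P→D3: 50 × €10 = €500
  Q→D1: 100 × €9 = €900
  Q→D2: 10 × €2 = €20
  Q→D3: 5 × €6 = €30
  R→D1: 10 × €11 = €110
Optimal cost = €1560.
Saving = 1860 − 1560 = €300.

300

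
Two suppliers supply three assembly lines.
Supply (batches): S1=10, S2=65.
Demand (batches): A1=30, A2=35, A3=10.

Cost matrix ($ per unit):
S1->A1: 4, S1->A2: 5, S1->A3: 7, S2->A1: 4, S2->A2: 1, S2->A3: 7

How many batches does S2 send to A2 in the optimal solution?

35

Optimal shipments:
  S1–A1: 10 × $4 = $40
  S2–A1: 20 × $4 = $80
  S2–A2: 35 × $1 = $35
  S2–A3: 10 × $7 = $70
Total cost = $225.
So S2→A2 carries 35 batches.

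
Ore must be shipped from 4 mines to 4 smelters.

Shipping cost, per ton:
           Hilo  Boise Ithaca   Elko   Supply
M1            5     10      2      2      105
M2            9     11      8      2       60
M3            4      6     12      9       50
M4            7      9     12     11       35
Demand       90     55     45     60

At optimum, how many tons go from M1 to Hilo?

Solving gives:
  M1–Hilo: 60 × 5 = 300
  M1–Ithaca: 45 × 2 = 90
  M2–Elko: 60 × 2 = 120
  M3–Hilo: 30 × 4 = 120
  M3–Boise: 20 × 6 = 120
  M4–Boise: 35 × 9 = 315
Total cost = 1065.
So M1→Hilo carries 60 tons.

60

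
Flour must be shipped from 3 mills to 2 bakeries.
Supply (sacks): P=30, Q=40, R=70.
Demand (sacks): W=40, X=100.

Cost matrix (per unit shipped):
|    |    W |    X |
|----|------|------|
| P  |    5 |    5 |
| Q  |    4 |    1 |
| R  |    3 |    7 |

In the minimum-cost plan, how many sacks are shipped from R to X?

30

Solving gives:
  P–X: 30 sacks
  Q–X: 40 sacks
  R–W: 40 sacks
  R–X: 30 sacks
Total cost = 520.
So R→X carries 30 sacks.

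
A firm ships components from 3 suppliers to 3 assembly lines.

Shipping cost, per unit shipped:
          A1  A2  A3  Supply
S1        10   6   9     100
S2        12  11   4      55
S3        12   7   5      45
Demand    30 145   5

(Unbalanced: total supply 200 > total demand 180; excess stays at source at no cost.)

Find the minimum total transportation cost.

1295

Optimal allocation:
  S1 to A2: 100 × 6 = 600
  S2 to A1: 30 × 12 = 360
  S2 to A3: 5 × 4 = 20
  S3 to A2: 45 × 7 = 315
Total = 600 + 360 + 20 + 315 = 1295.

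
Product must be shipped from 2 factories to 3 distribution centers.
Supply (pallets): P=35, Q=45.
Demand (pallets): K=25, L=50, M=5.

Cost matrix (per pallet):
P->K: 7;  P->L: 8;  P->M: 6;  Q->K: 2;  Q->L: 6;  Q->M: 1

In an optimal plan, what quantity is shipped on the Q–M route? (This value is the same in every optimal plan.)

5

The minimum-cost plan:
  P→L: 35 pallets
  Q→K: 25 pallets
  Q→L: 15 pallets
  Q→M: 5 pallets
Total cost = 425.
So Q→M carries 5 pallets.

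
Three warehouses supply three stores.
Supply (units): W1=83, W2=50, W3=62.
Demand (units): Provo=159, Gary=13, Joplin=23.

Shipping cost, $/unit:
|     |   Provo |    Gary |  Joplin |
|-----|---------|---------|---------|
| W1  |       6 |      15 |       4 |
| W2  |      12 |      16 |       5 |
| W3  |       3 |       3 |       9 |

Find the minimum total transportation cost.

1123

A cheapest plan:
  W1->Provo: 83 × $6 = $498
  W2->Provo: 27 × $12 = $324
  W2->Joplin: 23 × $5 = $115
  W3->Provo: 49 × $3 = $147
  W3->Gary: 13 × $3 = $39
Total = 498 + 324 + 115 + 147 + 39 = $1123.
(Supply check: W1 ships 83; W2 ships 50; W3 ships 62.)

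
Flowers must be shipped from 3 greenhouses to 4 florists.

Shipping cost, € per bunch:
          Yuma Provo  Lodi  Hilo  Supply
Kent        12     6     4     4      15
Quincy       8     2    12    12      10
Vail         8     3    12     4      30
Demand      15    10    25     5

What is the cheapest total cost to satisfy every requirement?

340

Optimal allocation:
  Kent→Lodi: 15 × €4 = €60
  Quincy→Provo: 10 × €2 = €20
  Vail→Yuma: 15 × €8 = €120
  Vail→Lodi: 10 × €12 = €120
  Vail→Hilo: 5 × €4 = €20
Total = 60 + 20 + 120 + 120 + 20 = €340.
(Supply check: Kent ships 15; Quincy ships 10; Vail ships 30.)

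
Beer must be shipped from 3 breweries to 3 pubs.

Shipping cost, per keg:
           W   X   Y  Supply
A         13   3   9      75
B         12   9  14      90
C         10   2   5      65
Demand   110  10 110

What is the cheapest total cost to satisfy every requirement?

2100

An optimal shipping plan:
  A to W: 20 × 13 = 260
  A to X: 10 × 3 = 30
  A to Y: 45 × 9 = 405
  B to W: 90 × 12 = 1080
  C to Y: 65 × 5 = 325
Total = 260 + 30 + 405 + 1080 + 325 = 2100.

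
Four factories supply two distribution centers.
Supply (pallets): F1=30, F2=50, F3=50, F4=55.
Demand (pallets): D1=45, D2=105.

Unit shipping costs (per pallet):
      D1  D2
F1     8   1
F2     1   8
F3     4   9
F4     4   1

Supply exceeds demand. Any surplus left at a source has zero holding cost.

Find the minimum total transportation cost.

305

An optimal shipping plan:
  F1→D2: 30 × 1 = 30
  F2→D1: 45 × 1 = 45
  F2→D2: 5 × 8 = 40
  F3→D2: 15 × 9 = 135
  F4→D2: 55 × 1 = 55
Total = 30 + 45 + 40 + 135 + 55 = 305.
(Supply check: F1 ships 30; F2 ships 50; F3 ships 15; F4 ships 55.)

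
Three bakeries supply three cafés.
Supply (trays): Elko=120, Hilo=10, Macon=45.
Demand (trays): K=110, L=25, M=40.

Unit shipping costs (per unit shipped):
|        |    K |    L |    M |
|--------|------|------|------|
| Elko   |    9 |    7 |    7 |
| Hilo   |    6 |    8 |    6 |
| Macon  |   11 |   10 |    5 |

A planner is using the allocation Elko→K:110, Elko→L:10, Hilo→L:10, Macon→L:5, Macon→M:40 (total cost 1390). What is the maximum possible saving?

Current plan cost = 110·9 + 10·7 + 10·8 + 5·10 + 40·5 = 1390.
Optimal plan:
  Elko–K: 95 × 9 = 855
  Elko–L: 25 × 7 = 175
  Hilo–K: 10 × 6 = 60
  Macon–K: 5 × 11 = 55
  Macon–M: 40 × 5 = 200
Optimal cost = 1345.
Saving = 1390 − 1345 = 45.

45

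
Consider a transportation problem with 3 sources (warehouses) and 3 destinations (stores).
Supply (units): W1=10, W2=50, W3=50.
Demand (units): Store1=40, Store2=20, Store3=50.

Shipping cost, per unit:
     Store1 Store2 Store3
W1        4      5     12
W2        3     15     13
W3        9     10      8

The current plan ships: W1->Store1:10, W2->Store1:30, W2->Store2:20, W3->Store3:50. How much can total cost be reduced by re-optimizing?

110

Current plan cost = 10·4 + 30·3 + 20·15 + 50·8 = 830.
Optimal plan:
  W1→Store2: 10 × 5 = 50
  W2→Store1: 40 × 3 = 120
  W2→Store3: 10 × 13 = 130
  W3→Store2: 10 × 10 = 100
  W3→Store3: 40 × 8 = 320
Optimal cost = 720.
Saving = 830 − 720 = 110.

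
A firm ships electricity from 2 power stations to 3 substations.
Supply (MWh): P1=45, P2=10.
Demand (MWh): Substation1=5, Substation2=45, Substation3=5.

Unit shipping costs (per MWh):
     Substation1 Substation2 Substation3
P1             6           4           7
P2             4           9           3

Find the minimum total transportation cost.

215

One minimum-cost allocation:
  P1–Substation2: 45 × 4 = 180
  P2–Substation1: 5 × 4 = 20
  P2–Substation3: 5 × 3 = 15
Total = 180 + 20 + 15 = 215.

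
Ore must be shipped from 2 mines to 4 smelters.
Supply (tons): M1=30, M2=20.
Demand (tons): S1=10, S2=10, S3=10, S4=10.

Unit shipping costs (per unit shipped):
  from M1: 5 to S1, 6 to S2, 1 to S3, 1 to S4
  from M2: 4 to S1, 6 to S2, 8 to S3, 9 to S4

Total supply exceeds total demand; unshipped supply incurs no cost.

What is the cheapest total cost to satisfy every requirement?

120

An optimal shipping plan:
  M1→S2: 10 × 6 = 60
  M1→S3: 10 × 1 = 10
  M1→S4: 10 × 1 = 10
  M2→S1: 10 × 4 = 40
Total = 60 + 10 + 10 + 40 = 120.
(Supply check: M1 ships 30; M2 ships 10.)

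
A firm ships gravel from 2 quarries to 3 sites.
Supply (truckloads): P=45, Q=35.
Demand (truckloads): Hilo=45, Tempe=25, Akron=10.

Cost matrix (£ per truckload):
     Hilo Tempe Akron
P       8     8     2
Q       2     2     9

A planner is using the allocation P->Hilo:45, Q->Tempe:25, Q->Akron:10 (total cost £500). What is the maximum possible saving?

130

Current plan cost = 45·8 + 25·2 + 10·9 = £500.
Optimal plan:
  P->Hilo: 10 × £8 = £80
  P->Tempe: 25 × £8 = £200
  P->Akron: 10 × £2 = £20
  Q->Hilo: 35 × £2 = £70
Optimal cost = £370.
Saving = 500 − 370 = £130.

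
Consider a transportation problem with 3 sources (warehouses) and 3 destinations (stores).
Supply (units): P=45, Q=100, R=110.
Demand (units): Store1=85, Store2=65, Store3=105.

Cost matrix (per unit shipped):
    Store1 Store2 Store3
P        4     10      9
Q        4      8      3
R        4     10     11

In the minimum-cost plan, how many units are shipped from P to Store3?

Solving gives:
  P->Store2: 40 × 10 = 400
  P->Store3: 5 × 9 = 45
  Q->Store3: 100 × 3 = 300
  R->Store1: 85 × 4 = 340
  R->Store2: 25 × 10 = 250
Total cost = 1335.
So P→Store3 carries 5 units.

5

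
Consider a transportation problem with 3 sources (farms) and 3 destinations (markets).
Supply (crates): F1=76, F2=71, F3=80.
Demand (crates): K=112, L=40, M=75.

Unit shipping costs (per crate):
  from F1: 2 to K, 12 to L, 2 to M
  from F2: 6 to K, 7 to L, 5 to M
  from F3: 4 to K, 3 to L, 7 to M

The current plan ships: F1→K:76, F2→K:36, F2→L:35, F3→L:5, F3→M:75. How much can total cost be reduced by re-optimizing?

Current plan cost = 76·2 + 36·6 + 35·7 + 5·3 + 75·7 = 1153.
Optimal plan:
  F1->K: 72 crates
  F1->M: 4 crates
  F2->M: 71 crates
  F3->K: 40 crates
  F3->L: 40 crates
Optimal cost = 787.
Saving = 1153 − 787 = 366.

366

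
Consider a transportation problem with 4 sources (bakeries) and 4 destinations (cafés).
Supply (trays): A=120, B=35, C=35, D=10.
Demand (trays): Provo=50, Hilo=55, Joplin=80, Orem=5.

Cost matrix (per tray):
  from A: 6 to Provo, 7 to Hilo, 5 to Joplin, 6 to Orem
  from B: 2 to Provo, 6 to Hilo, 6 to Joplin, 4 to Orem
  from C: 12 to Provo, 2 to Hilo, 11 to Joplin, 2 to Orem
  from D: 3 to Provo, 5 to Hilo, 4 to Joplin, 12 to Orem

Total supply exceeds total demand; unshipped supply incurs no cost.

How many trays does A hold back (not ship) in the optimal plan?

10

Minimum-cost shipments:
  A–Provo: 5 trays
  A–Hilo: 20 trays
  A–Joplin: 80 trays
  A–Orem: 5 trays
  B–Provo: 35 trays
  C–Hilo: 35 trays
  D–Provo: 10 trays
Total cost = 770.
A ships 110 of its 120, leaving 10.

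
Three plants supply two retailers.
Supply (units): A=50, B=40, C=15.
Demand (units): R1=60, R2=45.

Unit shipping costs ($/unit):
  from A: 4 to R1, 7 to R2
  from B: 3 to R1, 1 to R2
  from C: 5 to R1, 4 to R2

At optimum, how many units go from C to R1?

Solving gives:
  A to R1: 50 × $4 = $200
  B to R2: 40 × $1 = $40
  C to R1: 10 × $5 = $50
  C to R2: 5 × $4 = $20
Total cost = $310.
So C→R1 carries 10 units.

10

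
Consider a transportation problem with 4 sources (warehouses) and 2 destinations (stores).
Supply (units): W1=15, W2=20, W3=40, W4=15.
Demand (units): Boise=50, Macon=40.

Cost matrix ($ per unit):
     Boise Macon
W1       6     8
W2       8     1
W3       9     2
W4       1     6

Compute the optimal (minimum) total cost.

345

A cheapest plan:
  W1–Boise: 15 × $6 = $90
  W2–Boise: 20 × $8 = $160
  W3–Macon: 40 × $2 = $80
  W4–Boise: 15 × $1 = $15
Total = 90 + 160 + 80 + 15 = $345.
(Supply check: W1 ships 15; W2 ships 20; W3 ships 40; W4 ships 15.)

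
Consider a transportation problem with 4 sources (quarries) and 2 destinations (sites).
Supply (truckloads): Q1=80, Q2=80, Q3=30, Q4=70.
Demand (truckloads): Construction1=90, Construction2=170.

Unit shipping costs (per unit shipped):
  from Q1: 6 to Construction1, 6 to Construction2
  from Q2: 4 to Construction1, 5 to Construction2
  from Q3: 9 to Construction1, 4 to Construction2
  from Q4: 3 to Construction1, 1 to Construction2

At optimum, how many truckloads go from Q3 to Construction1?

0

Optimal shipments:
  Q1->Construction1: 10 × 6 = 60
  Q1->Construction2: 70 × 6 = 420
  Q2->Construction1: 80 × 4 = 320
  Q3->Construction2: 30 × 4 = 120
  Q4->Construction2: 70 × 1 = 70
Total cost = 990.
The route Q3→Construction1 is not used.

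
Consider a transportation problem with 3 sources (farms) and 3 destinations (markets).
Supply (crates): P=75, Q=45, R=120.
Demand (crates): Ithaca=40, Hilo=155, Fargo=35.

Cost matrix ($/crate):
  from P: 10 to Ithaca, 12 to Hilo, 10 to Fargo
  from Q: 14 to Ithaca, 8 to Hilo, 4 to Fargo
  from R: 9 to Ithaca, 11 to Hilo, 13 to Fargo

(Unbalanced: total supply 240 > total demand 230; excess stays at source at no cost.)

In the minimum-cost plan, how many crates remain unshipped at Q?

0

An optimal plan:
  P->Hilo: 65 × $12 = $780
  Q->Hilo: 10 × $8 = $80
  Q->Fargo: 35 × $4 = $140
  R->Ithaca: 40 × $9 = $360
  R->Hilo: 80 × $11 = $880
Total cost = $2240.
Q ships 45 of its 45, leaving 0.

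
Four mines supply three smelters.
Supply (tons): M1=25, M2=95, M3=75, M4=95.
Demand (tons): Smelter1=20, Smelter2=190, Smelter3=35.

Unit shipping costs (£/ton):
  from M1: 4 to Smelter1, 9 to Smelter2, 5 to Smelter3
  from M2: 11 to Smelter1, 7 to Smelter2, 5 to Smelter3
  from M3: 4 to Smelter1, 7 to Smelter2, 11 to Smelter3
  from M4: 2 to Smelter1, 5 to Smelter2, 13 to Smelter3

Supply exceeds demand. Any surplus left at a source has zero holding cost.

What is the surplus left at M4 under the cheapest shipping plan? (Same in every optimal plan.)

An optimal plan:
  M1->Smelter3: 25 × £5 = £125
  M2->Smelter2: 40 × £7 = £280
  M2->Smelter3: 10 × £5 = £50
  M3->Smelter1: 20 × £4 = £80
  M3->Smelter2: 55 × £7 = £385
  M4->Smelter2: 95 × £5 = £475
Total cost = £1395.
M4 ships 95 of its 95, leaving 0.

0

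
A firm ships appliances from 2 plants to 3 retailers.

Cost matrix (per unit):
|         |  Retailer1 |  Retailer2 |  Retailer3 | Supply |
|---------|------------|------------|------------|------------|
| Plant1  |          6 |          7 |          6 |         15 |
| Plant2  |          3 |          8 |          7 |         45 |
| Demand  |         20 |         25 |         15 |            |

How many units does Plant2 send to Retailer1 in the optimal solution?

20

The minimum-cost plan:
  Plant1→Retailer2: 15 units
  Plant2→Retailer1: 20 units
  Plant2→Retailer2: 10 units
  Plant2→Retailer3: 15 units
Total cost = 350.
So Plant2→Retailer1 carries 20 units.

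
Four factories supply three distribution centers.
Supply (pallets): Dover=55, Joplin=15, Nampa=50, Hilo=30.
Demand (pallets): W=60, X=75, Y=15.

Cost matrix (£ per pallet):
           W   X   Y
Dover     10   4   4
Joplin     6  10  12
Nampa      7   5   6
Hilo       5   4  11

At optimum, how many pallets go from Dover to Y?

Solving gives:
  Dover–X: 40 × £4 = £160
  Dover–Y: 15 × £4 = £60
  Joplin–W: 15 × £6 = £90
  Nampa–W: 15 × £7 = £105
  Nampa–X: 35 × £5 = £175
  Hilo–W: 30 × £5 = £150
Total cost = £740.
So Dover→Y carries 15 pallets.

15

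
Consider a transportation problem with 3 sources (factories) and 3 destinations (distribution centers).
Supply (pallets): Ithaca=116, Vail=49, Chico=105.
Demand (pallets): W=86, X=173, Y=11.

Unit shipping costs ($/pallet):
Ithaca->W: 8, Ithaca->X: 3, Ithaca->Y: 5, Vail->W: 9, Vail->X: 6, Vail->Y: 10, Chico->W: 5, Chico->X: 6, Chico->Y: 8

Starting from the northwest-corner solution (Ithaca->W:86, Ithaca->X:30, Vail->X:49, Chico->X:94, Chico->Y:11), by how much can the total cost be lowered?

Current plan cost = 86·8 + 30·3 + 49·6 + 94·6 + 11·8 = $1724.
Optimal plan:
  Ithaca to X: 105 pallets
  Ithaca to Y: 11 pallets
  Vail to X: 49 pallets
  Chico to W: 86 pallets
  Chico to X: 19 pallets
Optimal cost = $1208.
Saving = 1724 − 1208 = $516.

516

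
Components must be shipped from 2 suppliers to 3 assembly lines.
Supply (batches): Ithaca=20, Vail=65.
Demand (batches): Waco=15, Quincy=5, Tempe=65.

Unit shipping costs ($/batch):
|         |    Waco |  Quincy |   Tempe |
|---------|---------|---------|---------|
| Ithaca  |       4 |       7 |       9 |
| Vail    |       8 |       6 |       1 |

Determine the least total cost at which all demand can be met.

A cheapest plan:
  Ithaca→Waco: 15 × $4 = $60
  Ithaca→Quincy: 5 × $7 = $35
  Vail→Tempe: 65 × $1 = $65
Total = 60 + 35 + 65 = $160.
(Supply check: Ithaca ships 20; Vail ships 65.)

160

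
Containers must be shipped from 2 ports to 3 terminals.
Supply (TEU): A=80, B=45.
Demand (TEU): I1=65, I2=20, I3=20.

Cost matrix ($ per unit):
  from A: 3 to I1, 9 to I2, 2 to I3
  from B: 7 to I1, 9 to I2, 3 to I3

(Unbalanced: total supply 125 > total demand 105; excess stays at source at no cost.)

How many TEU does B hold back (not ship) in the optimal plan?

An optimal plan:
  A to I1: 65 × $3 = $195
  A to I3: 15 × $2 = $30
  B to I2: 20 × $9 = $180
  B to I3: 5 × $3 = $15
Total cost = $420.
B ships 25 of its 45, leaving 20.

20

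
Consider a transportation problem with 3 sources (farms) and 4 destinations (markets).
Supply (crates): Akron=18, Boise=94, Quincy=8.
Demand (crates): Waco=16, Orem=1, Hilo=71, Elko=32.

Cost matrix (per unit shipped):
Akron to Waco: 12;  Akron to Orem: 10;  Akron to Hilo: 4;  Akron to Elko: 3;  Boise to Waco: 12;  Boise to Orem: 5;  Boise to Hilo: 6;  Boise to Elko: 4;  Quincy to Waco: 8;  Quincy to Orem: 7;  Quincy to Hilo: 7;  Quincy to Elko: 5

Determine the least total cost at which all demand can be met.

One minimum-cost allocation:
  Akron→Hilo: 18 × 4 = 72
  Boise→Waco: 8 × 12 = 96
  Boise→Orem: 1 × 5 = 5
  Boise→Hilo: 53 × 6 = 318
  Boise→Elko: 32 × 4 = 128
  Quincy→Waco: 8 × 8 = 64
Total = 72 + 96 + 5 + 318 + 128 + 64 = 683.

683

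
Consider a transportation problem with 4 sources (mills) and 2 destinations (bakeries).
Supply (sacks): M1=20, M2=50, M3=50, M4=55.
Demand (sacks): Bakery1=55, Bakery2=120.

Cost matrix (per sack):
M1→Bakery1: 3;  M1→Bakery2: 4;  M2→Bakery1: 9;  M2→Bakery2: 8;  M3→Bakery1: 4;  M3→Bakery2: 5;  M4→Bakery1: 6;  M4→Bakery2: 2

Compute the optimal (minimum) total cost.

785

An optimal shipping plan:
  M1->Bakery1: 20 sacks
  M2->Bakery2: 50 sacks
  M3->Bakery1: 35 sacks
  M3->Bakery2: 15 sacks
  M4->Bakery2: 55 sacks
Total cost = 785.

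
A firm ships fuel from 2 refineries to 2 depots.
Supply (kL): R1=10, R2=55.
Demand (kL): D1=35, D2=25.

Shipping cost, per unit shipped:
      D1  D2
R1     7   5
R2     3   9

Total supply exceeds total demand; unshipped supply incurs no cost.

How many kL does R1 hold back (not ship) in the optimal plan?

An optimal plan:
  R1–D2: 10 kL
  R2–D1: 35 kL
  R2–D2: 15 kL
Total cost = 290.
R1 ships 10 of its 10, leaving 0.

0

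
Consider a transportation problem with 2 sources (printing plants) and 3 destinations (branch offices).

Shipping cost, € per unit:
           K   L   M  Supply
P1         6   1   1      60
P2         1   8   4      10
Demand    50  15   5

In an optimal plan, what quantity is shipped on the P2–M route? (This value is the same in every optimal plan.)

0

Optimal shipments:
  P1->K: 40 × €6 = €240
  P1->L: 15 × €1 = €15
  P1->M: 5 × €1 = €5
  P2->K: 10 × €1 = €10
Total cost = €270.
The route P2→M is not used.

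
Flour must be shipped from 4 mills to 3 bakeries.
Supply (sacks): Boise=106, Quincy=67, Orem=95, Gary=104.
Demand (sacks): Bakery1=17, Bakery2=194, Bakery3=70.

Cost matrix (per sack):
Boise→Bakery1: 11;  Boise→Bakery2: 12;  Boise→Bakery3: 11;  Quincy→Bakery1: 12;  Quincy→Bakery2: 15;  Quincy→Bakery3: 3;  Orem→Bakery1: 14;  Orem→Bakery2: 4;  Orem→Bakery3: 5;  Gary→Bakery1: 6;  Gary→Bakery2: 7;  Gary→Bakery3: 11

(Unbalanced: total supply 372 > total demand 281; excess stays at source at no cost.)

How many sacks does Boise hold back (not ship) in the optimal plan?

91

An optimal plan:
  Boise to Bakery1: 12 × 11 = 132
  Boise to Bakery3: 3 × 11 = 33
  Quincy to Bakery3: 67 × 3 = 201
  Orem to Bakery2: 95 × 4 = 380
  Gary to Bakery1: 5 × 6 = 30
  Gary to Bakery2: 99 × 7 = 693
Total cost = 1469.
Boise ships 15 of its 106, leaving 91.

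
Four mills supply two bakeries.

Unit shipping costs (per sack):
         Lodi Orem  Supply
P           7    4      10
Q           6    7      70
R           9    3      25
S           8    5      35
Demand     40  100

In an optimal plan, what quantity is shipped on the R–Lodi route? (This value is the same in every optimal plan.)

0

The minimum-cost plan:
  P->Orem: 10 sacks
  Q->Lodi: 40 sacks
  Q->Orem: 30 sacks
  R->Orem: 25 sacks
  S->Orem: 35 sacks
Total cost = 740.
The route R→Lodi is not used.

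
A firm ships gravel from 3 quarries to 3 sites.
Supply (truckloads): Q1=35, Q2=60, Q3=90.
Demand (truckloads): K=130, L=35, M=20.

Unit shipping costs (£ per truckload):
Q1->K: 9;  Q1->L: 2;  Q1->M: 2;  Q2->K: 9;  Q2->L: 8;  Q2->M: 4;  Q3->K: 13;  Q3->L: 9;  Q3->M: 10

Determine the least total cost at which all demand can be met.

An optimal shipping plan:
  Q1–L: 35 × £2 = £70
  Q2–K: 40 × £9 = £360
  Q2–M: 20 × £4 = £80
  Q3–K: 90 × £13 = £1170
Total = 70 + 360 + 80 + 1170 = £1680.

1680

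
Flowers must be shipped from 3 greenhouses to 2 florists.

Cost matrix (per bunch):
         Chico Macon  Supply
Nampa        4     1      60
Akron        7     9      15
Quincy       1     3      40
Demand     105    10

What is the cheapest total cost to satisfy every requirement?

Optimal allocation:
  Nampa→Chico: 50 × 4 = 200
  Nampa→Macon: 10 × 1 = 10
  Akron→Chico: 15 × 7 = 105
  Quincy→Chico: 40 × 1 = 40
Total = 200 + 10 + 105 + 40 = 355.
(Supply check: Nampa ships 60; Akron ships 15; Quincy ships 40.)

355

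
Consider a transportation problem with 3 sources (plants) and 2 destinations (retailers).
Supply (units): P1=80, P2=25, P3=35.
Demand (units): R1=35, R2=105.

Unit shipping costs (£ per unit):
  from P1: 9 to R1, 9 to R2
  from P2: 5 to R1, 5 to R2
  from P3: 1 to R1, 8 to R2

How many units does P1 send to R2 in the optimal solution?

Solving gives:
  P1->R2: 80 × £9 = £720
  P2->R2: 25 × £5 = £125
  P3->R1: 35 × £1 = £35
Total cost = £880.
So P1→R2 carries 80 units.

80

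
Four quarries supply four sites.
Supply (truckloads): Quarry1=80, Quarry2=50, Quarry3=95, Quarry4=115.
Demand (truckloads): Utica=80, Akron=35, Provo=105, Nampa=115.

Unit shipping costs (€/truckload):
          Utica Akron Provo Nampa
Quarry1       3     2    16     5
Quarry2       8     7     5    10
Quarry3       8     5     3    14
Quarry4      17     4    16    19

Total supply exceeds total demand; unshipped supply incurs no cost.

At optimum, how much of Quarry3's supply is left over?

Minimum-cost shipments:
  Quarry1->Utica: 5 × €3 = €15
  Quarry1->Nampa: 75 × €5 = €375
  Quarry2->Provo: 10 × €5 = €50
  Quarry2->Nampa: 40 × €10 = €400
  Quarry3->Provo: 95 × €3 = €285
  Quarry4->Utica: 75 × €17 = €1275
  Quarry4->Akron: 35 × €4 = €140
Total cost = €2540.
Quarry3 ships 95 of its 95, leaving 0.

0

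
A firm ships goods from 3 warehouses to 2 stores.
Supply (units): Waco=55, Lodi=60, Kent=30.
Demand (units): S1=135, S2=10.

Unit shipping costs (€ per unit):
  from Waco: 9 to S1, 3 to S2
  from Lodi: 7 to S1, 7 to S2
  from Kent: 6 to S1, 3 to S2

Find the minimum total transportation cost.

1035

Optimal allocation:
  Waco->S1: 45 × €9 = €405
  Waco->S2: 10 × €3 = €30
  Lodi->S1: 60 × €7 = €420
  Kent->S1: 30 × €6 = €180
Total = 405 + 30 + 420 + 180 = €1035.
(Supply check: Waco ships 55; Lodi ships 60; Kent ships 30.)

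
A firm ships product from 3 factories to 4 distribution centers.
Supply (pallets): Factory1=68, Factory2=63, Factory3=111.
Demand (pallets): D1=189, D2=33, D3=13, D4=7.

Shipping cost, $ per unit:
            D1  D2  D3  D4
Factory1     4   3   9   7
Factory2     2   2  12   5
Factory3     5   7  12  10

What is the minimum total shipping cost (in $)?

One minimum-cost allocation:
  Factory1–D1: 15 pallets
  Factory1–D2: 33 pallets
  Factory1–D3: 13 pallets
  Factory1–D4: 7 pallets
  Factory2–D1: 63 pallets
  Factory3–D1: 111 pallets
Total cost = $1006.

1006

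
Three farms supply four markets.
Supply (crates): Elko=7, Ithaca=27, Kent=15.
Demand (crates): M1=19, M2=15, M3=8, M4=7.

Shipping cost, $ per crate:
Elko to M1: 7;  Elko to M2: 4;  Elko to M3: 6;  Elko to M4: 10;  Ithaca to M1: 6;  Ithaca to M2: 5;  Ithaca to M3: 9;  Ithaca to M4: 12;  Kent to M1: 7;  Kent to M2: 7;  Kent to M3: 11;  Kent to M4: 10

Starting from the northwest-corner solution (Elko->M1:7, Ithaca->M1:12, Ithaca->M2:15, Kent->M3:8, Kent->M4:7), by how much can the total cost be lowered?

36

Current plan cost = 7·7 + 12·6 + 15·5 + 8·11 + 7·10 = $354.
Optimal plan:
  Elko->M3: 7 × $6 = $42
  Ithaca->M1: 11 × $6 = $66
  Ithaca->M2: 15 × $5 = $75
  Ithaca->M3: 1 × $9 = $9
  Kent->M1: 8 × $7 = $56
  Kent->M4: 7 × $10 = $70
Optimal cost = $318.
Saving = 354 − 318 = $36.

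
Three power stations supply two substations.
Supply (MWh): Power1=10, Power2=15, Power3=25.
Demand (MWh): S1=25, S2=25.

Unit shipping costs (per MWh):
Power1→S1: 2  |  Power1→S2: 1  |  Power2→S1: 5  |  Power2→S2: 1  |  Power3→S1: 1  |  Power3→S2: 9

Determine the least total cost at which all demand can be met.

50

An optimal shipping plan:
  Power1→S2: 10 × 1 = 10
  Power2→S2: 15 × 1 = 15
  Power3→S1: 25 × 1 = 25
Total = 10 + 15 + 25 = 50.
(Supply check: Power1 ships 10; Power2 ships 15; Power3 ships 25.)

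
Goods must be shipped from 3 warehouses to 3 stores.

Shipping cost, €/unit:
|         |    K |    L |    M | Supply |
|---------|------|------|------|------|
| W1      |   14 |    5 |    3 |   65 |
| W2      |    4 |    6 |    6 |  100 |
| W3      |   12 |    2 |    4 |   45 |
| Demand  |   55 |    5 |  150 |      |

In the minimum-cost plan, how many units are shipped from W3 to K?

0

The minimum-cost plan:
  W1→M: 65 × €3 = €195
  W2→K: 55 × €4 = €220
  W2→M: 45 × €6 = €270
  W3→L: 5 × €2 = €10
  W3→M: 40 × €4 = €160
Total cost = €855.
The route W3→K is not used.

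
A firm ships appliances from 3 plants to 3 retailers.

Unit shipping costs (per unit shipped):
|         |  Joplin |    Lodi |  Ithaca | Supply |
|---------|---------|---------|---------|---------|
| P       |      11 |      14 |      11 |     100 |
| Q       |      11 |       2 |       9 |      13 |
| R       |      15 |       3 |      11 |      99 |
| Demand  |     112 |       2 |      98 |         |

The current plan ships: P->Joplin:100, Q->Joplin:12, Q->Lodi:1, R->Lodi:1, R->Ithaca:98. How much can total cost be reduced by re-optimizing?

Current plan cost = 100·11 + 12·11 + 1·2 + 1·3 + 98·11 = 2315.
Optimal plan:
  P–Joplin: 100 × 11 = 1100
  Q–Joplin: 12 × 11 = 132
  Q–Ithaca: 1 × 9 = 9
  R–Lodi: 2 × 3 = 6
  R–Ithaca: 97 × 11 = 1067
Optimal cost = 2314.
Saving = 2315 − 2314 = 1.

1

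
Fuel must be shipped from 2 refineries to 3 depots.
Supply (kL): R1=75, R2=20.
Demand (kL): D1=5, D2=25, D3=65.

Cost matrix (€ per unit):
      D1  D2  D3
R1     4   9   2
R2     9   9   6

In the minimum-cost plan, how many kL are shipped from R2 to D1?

0

Solving gives:
  R1–D1: 5 × €4 = €20
  R1–D2: 5 × €9 = €45
  R1–D3: 65 × €2 = €130
  R2–D2: 20 × €9 = €180
Total cost = €375.
The route R2→D1 is not used.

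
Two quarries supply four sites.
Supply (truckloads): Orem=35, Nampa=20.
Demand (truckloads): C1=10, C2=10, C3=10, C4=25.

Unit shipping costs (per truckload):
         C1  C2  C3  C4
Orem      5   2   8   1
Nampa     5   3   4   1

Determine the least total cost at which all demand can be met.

135

One minimum-cost allocation:
  Orem->C1: 10 × 5 = 50
  Orem->C2: 10 × 2 = 20
  Orem->C4: 15 × 1 = 15
  Nampa->C3: 10 × 4 = 40
  Nampa->C4: 10 × 1 = 10
Total = 50 + 20 + 15 + 40 + 10 = 135.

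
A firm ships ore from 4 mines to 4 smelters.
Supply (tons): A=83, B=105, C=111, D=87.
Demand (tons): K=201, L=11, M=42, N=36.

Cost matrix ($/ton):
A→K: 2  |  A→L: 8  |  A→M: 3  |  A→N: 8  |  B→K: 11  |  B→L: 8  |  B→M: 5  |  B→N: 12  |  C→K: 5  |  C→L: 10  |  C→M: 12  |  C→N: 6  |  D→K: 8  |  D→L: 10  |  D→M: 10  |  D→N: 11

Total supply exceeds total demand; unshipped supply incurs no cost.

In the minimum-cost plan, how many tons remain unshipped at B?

52

An optimal plan:
  A->K: 83 tons
  B->L: 11 tons
  B->M: 42 tons
  C->K: 75 tons
  C->N: 36 tons
  D->K: 43 tons
Total cost = $1399.
B ships 53 of its 105, leaving 52.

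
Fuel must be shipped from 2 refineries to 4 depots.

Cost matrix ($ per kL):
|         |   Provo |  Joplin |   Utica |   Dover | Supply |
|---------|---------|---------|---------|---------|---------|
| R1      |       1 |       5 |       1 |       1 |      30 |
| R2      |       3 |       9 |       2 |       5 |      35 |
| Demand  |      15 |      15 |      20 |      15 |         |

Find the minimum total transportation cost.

A cheapest plan:
  R1 to Joplin: 15 kL
  R1 to Dover: 15 kL
  R2 to Provo: 15 kL
  R2 to Utica: 20 kL
Total cost = $175.
(Supply check: R1 ships 30; R2 ships 35.)

175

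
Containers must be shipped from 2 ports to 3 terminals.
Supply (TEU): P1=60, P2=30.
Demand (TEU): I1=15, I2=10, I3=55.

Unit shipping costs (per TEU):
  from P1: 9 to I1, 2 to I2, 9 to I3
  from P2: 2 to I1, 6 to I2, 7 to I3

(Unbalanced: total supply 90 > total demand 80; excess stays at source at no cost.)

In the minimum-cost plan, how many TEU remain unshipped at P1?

10

An optimal plan:
  P1–I2: 10 TEU
  P1–I3: 40 TEU
  P2–I1: 15 TEU
  P2–I3: 15 TEU
Total cost = 515.
P1 ships 50 of its 60, leaving 10.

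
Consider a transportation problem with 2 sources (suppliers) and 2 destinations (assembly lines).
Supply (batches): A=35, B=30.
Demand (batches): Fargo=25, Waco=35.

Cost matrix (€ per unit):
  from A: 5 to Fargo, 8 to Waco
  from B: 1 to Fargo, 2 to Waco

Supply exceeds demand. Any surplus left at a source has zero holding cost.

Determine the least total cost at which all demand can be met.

225

An optimal shipping plan:
  A→Fargo: 25 × €5 = €125
  A→Waco: 5 × €8 = €40
  B→Waco: 30 × €2 = €60
Total = 125 + 40 + 60 = €225.
(Supply check: A ships 30; B ships 30.)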